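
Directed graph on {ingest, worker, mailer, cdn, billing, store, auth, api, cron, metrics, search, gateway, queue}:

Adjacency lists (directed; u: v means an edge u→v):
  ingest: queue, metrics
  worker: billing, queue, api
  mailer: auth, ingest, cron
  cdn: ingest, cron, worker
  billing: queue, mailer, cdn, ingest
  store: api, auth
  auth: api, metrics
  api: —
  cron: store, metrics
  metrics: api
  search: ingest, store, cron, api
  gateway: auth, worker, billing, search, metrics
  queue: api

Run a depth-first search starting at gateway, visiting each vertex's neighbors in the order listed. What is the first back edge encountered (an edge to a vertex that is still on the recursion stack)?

cdn→worker

DFS from gateway (visiting each vertex's neighbors in the order listed); mark gray on enter, black on exit:
gateway gray
  auth gray
    api gray
    api black
    metrics gray
      metrics→api: api black — skip
    metrics black
  auth black
  worker gray
    billing gray
      queue gray
        queue→api: api black — skip
      queue black
      mailer gray
        mailer→auth: auth black — skip
        ingest gray
          ingest→queue: queue black — skip
          ingest→metrics: metrics black — skip
        ingest black
        cron gray
          store gray
            store→api: api black — skip
            store→auth: auth black — skip
          store black
          cron→metrics: metrics black — skip
        cron black
      mailer black
      cdn gray
        cdn→ingest: ingest black — skip
        cdn→cron: cron black — skip
        cdn→worker: worker is gray → back edge
First back edge: cdn → worker.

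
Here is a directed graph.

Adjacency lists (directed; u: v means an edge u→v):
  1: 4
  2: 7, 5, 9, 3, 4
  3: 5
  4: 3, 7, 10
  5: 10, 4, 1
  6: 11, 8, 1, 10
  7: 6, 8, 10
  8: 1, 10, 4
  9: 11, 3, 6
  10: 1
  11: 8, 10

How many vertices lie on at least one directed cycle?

9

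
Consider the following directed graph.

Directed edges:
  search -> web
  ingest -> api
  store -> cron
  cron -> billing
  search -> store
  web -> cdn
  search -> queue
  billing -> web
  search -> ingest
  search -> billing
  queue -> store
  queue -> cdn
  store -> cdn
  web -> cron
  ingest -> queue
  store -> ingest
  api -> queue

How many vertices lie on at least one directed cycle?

7

A vertex is on a directed cycle iff it belongs to a strongly connected component of size ≥ 2 (or has a self-loop).
The vertices on cycles are {api, web, cron, queue, store, ingest, billing} — 7 in total.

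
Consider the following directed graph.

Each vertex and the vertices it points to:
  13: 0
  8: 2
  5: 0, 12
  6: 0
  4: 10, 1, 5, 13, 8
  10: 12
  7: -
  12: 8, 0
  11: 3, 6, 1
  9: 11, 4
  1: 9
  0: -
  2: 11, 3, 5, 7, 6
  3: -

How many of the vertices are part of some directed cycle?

9

A vertex is on a directed cycle iff it belongs to a strongly connected component of size ≥ 2 (or has a self-loop).
The vertices on cycles are {1, 2, 4, 5, 8, 9, 10, 11, 12} — 9 in total.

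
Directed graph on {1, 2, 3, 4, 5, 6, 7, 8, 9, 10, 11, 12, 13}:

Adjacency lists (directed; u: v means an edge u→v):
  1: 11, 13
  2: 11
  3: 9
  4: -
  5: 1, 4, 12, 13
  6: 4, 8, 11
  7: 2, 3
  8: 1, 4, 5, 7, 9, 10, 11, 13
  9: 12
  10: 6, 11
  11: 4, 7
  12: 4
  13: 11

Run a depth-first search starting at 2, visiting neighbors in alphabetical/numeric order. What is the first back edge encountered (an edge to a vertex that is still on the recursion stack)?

7→2

DFS from 2 (visiting neighbors in alphabetical/numeric order); mark gray on enter, black on exit:
2 gray
  11 gray
    4 gray
    4 black
    7 gray
      7→2: 2 is gray → back edge
First back edge: 7 → 2.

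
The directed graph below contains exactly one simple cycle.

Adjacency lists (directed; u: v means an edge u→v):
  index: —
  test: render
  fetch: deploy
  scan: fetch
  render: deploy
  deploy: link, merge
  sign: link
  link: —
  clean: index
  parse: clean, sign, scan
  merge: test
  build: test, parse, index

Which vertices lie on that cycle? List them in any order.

DFS with gray/black marking from test:
test gray
  render gray
    deploy gray
      link gray
      link black
      merge gray
        merge→test: test is gray → back edge
Back edge closes the cycle test → render → deploy → merge → test; its vertices are {test, merge, deploy, render}.

test, merge, deploy, render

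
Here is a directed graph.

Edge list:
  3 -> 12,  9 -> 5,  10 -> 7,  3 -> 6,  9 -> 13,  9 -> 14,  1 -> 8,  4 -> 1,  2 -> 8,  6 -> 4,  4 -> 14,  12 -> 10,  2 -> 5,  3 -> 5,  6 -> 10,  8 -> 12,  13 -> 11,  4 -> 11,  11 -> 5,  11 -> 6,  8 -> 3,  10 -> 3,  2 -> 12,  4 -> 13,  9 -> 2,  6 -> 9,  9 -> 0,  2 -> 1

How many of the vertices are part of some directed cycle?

11

A vertex is on a directed cycle iff it belongs to a strongly connected component of size ≥ 2 (or has a self-loop).
The vertices on cycles are {1, 2, 3, 4, 6, 8, 9, 10, 11, 12, 13} — 11 in total.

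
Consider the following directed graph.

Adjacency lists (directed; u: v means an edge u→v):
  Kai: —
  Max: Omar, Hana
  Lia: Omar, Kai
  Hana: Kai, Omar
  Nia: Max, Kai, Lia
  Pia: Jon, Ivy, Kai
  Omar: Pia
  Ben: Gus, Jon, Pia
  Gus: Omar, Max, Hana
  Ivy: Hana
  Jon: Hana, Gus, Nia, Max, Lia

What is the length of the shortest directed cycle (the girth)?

For each vertex v, BFS finds the shortest path from v back to v.
The shortest such closed walk is Jon → Gus → Omar → Pia → Jon, length 4.

4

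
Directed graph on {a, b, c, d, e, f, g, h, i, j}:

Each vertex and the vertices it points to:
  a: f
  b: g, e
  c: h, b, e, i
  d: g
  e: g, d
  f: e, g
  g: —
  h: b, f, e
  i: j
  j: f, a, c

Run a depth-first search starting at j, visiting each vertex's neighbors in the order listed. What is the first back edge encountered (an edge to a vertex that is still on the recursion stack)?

DFS from j (visiting each vertex's neighbors in the order listed); mark gray on enter, black on exit:
j gray
  f gray
    e gray
      g gray
      g black
      d gray
        d→g: g black — skip
      d black
    e black
    f→g: g black — skip
  f black
  a gray
    a→f: f black — skip
  a black
  c gray
    h gray
      b gray
        b→g: g black — skip
        b→e: e black — skip
      b black
      h→f: f black — skip
      h→e: e black — skip
    h black
    c→b: b black — skip
    c→e: e black — skip
    i gray
      i→j: j is gray → back edge
First back edge: i → j.

i->j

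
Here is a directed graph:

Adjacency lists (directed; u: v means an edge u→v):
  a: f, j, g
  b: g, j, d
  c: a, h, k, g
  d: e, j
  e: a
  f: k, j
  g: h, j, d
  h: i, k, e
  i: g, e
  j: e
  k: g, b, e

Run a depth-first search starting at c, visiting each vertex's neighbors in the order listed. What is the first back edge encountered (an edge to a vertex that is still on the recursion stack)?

i→g

DFS from c (visiting each vertex's neighbors in the order listed); mark gray on enter, black on exit:
c gray
  a gray
    f gray
      k gray
        g gray
          h gray
            i gray
              i→g: g is gray → back edge
First back edge: i → g.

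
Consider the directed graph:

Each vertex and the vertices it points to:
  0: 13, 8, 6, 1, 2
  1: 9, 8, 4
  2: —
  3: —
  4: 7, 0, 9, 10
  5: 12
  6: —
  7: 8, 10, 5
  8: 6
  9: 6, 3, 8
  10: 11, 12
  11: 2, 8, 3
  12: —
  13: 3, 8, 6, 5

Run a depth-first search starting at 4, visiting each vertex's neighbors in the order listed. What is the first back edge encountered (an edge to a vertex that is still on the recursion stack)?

1→4

DFS from 4 (visiting each vertex's neighbors in the order listed); mark gray on enter, black on exit:
4 gray
  7 gray
    8 gray
      6 gray
      6 black
    8 black
    10 gray
      11 gray
        2 gray
        2 black
        11→8: 8 black — skip
        3 gray
        3 black
      11 black
      12 gray
      12 black
    10 black
    5 gray
      5→12: 12 black — skip
    5 black
  7 black
  0 gray
    13 gray
      13→3: 3 black — skip
      13→8: 8 black — skip
      13→6: 6 black — skip
      13→5: 5 black — skip
    13 black
    0→8: 8 black — skip
    0→6: 6 black — skip
    1 gray
      9 gray
        9→6: 6 black — skip
        9→3: 3 black — skip
        9→8: 8 black — skip
      9 black
      1→8: 8 black — skip
      1→4: 4 is gray → back edge
First back edge: 1 → 4.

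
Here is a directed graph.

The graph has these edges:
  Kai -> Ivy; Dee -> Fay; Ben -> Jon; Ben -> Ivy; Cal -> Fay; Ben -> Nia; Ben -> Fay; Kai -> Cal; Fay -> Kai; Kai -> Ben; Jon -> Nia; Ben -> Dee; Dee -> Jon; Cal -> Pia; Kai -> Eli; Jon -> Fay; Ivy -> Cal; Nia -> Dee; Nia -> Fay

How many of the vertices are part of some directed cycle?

A vertex is on a directed cycle iff it belongs to a strongly connected component of size ≥ 2 (or has a self-loop).
The vertices on cycles are {Ben, Cal, Dee, Fay, Ivy, Jon, Kai, Nia} — 8 in total.

8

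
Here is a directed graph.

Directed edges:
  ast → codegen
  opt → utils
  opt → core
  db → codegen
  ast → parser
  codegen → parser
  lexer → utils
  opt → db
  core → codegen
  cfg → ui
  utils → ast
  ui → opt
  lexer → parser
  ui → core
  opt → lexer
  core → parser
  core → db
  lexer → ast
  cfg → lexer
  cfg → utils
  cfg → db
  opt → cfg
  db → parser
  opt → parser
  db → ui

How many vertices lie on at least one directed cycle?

5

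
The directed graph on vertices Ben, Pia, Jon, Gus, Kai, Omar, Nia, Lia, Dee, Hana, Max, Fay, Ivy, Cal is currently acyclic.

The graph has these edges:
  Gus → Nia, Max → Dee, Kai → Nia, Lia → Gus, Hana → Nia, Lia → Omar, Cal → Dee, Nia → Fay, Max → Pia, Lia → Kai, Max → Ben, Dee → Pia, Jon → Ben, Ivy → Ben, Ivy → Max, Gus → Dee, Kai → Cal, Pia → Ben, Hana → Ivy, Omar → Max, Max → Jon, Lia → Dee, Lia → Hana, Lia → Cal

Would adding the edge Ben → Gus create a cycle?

Yes

Adding Ben→Gus creates a cycle iff Gus can already reach Ben.
Path from Gus: Gus → Dee → Pia → Ben.
So Gus → … → Ben → Gus is a cycle.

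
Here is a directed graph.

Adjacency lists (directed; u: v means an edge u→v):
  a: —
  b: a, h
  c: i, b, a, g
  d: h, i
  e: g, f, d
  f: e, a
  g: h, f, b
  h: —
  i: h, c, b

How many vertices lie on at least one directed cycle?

6

A vertex is on a directed cycle iff it belongs to a strongly connected component of size ≥ 2 (or has a self-loop).
The vertices on cycles are {c, d, e, f, g, i} — 6 in total.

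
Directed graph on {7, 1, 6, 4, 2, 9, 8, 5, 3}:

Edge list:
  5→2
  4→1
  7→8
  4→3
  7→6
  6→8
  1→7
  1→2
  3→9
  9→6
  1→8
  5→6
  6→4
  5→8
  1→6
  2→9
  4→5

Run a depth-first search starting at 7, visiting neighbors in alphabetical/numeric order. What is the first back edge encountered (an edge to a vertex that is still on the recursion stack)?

DFS from 7 (visiting neighbors in alphabetical/numeric order); mark gray on enter, black on exit:
7 gray
  6 gray
    4 gray
      1 gray
        2 gray
          9 gray
            9→6: 6 is gray → back edge
First back edge: 9 → 6.

9→6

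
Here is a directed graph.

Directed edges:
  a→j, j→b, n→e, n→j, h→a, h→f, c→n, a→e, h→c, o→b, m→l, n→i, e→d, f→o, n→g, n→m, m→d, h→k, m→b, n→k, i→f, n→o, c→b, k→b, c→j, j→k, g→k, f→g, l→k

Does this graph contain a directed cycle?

DFS with white/gray/black marking, starting from h:
h gray
  a gray
    e gray
      d gray
      d black
    e black
    j gray
      b gray
      b black
      k gray
        k→b: b black — skip
      k black
    j black
  a black
  c gray
    c→j: j black — skip
    n gray
      i gray
        f gray
          o gray
            o→b: b black — skip
          o black
          g gray
            g→k: k black — skip
          g black
        f black
      i black
      n→j: j black — skip
      n→k: k black — skip
      n→e: e black — skip
      n→o: o black — skip
      n→g: g black — skip
      m gray
        l gray
          l→k: k black — skip
        l black
        m→d: d black — skip
        m→b: b black — skip
      m black
    n black
    c→b: b black — skip
  c black
  h→k: k black — skip
  h→f: f black — skip
h black
Every edge goes to a white or black vertex — no back edge, so the graph is acyclic.

No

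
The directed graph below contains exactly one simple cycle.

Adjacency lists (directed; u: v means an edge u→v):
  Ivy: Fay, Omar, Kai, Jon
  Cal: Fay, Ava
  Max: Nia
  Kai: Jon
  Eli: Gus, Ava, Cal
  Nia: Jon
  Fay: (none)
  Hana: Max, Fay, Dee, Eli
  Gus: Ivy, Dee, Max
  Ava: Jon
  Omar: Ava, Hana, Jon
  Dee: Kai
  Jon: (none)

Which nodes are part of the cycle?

Eli, Gus, Ivy, Hana, Omar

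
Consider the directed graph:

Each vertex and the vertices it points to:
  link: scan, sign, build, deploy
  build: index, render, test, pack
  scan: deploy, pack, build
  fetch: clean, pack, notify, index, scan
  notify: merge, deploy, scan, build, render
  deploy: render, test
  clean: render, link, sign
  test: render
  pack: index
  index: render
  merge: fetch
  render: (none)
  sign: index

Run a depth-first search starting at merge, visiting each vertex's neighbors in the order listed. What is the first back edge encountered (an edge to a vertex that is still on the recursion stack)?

notify->merge

DFS from merge (visiting each vertex's neighbors in the order listed); mark gray on enter, black on exit:
merge gray
  fetch gray
    clean gray
      render gray
      render black
      link gray
        scan gray
          deploy gray
            deploy→render: render black — skip
            test gray
              test→render: render black — skip
            test black
          deploy black
          pack gray
            index gray
              index→render: render black — skip
            index black
          pack black
          build gray
            build→index: index black — skip
            build→render: render black — skip
            build→test: test black — skip
            build→pack: pack black — skip
          build black
        scan black
        sign gray
          sign→index: index black — skip
        sign black
        link→build: build black — skip
        link→deploy: deploy black — skip
      link black
      clean→sign: sign black — skip
    clean black
    fetch→pack: pack black — skip
    notify gray
      notify→merge: merge is gray → back edge
First back edge: notify → merge.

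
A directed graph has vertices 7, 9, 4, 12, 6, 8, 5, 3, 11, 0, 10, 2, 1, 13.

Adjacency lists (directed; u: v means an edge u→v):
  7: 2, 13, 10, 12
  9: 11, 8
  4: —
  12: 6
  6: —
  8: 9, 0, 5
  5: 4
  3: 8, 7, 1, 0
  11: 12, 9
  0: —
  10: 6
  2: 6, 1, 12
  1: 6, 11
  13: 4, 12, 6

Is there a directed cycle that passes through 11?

11 is on a cycle iff 11 can reach itself via ≥1 edge.
11 → 9 → 11 — yes.

Yes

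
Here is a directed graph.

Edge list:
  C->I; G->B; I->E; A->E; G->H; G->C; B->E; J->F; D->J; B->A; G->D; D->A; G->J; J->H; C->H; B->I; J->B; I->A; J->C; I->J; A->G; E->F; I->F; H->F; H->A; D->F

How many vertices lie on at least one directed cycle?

8

A vertex is on a directed cycle iff it belongs to a strongly connected component of size ≥ 2 (or has a self-loop).
The vertices on cycles are {A, B, C, D, G, H, I, J} — 8 in total.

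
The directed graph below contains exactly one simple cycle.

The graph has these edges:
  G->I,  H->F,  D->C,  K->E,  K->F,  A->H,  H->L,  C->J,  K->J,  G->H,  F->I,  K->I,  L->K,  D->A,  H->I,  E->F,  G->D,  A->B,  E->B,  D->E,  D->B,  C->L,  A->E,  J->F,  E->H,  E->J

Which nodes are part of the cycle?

E, H, K, L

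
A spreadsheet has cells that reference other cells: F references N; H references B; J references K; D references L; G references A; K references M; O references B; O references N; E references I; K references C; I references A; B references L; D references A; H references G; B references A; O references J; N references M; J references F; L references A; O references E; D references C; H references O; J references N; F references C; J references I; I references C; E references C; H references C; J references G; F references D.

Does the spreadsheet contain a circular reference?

DFS with white/gray/black marking, starting from F:
F gray
  N gray
    M gray
    M black
  N black
  C gray
  C black
  D gray
    A gray
    A black
    L gray
      L→A: A black — skip
    L black
    D→C: C black — skip
  D black
F black
I gray
  I→C: C black — skip
  I→A: A black — skip
I black
B gray
  B→L: L black — skip
  B→A: A black — skip
B black
J gray
  J→F: F black — skip
  J→N: N black — skip
  K gray
    K→C: C black — skip
    K→M: M black — skip
  K black
  G gray
    G→A: A black — skip
  G black
  J→I: I black — skip
J black
E gray
  E→C: C black — skip
  E→I: I black — skip
E black
O gray
  O→N: N black — skip
  O→E: E black — skip
  O→B: B black — skip
  O→J: J black — skip
O black
H gray
  H→B: B black — skip
  H→O: O black — skip
  H→G: G black — skip
  H→C: C black — skip
H black
Every edge goes to a white or black vertex — no back edge, so the graph is acyclic.

No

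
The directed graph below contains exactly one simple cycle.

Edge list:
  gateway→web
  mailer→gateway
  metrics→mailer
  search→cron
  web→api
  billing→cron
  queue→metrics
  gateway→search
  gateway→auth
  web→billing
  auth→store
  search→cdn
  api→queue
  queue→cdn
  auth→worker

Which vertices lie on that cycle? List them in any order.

DFS with gray/black marking from gateway:
gateway gray
  search gray
    cron gray
    cron black
    cdn gray
    cdn black
  search black
  web gray
    api gray
      queue gray
        queue→cdn: cdn black — skip
        metrics gray
          mailer gray
            mailer→gateway: gateway is gray → back edge
Back edge closes the cycle gateway → web → api → queue → metrics → mailer → gateway; its vertices are {api, web, queue, mailer, gateway, metrics}.

api, web, queue, mailer, gateway, metrics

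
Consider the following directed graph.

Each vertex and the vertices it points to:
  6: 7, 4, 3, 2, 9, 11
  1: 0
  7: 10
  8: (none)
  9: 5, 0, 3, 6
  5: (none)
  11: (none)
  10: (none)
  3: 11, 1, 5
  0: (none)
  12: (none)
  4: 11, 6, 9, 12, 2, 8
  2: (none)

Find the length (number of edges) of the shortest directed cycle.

2

For each vertex v, BFS finds the shortest path from v back to v.
The shortest such closed walk is 9 → 6 → 9, length 2.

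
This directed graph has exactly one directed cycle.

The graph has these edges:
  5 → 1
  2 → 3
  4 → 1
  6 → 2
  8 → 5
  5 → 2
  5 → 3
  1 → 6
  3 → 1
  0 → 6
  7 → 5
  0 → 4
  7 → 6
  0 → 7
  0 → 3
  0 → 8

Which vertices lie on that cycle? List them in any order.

1, 2, 3, 6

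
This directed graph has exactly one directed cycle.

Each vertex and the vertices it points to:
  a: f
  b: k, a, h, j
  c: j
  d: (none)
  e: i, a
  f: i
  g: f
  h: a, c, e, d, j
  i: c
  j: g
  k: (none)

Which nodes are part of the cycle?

DFS with gray/black marking from c:
c gray
  j gray
    g gray
      f gray
        i gray
          i→c: c is gray → back edge
Back edge closes the cycle c → j → g → f → i → c; its vertices are {c, f, g, i, j}.

c, f, g, i, j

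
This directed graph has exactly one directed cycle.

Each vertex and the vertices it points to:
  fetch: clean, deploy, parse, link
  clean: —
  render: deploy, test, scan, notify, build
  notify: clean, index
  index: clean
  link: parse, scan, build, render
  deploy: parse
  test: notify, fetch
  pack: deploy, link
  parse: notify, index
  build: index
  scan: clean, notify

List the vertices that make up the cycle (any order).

DFS with gray/black marking from link:
link gray
  parse gray
    notify gray
      clean gray
      clean black
      index gray
        index→clean: clean black — skip
      index black
    notify black
    parse→index: index black — skip
  parse black
  scan gray
    scan→clean: clean black — skip
    scan→notify: notify black — skip
  scan black
  build gray
    build→index: index black — skip
  build black
  render gray
    deploy gray
      deploy→parse: parse black — skip
    deploy black
    test gray
      test→notify: notify black — skip
      fetch gray
        fetch→clean: clean black — skip
        fetch→deploy: deploy black — skip
        fetch→parse: parse black — skip
        fetch→link: link is gray → back edge
Back edge closes the cycle link → render → test → fetch → link; its vertices are {link, test, fetch, render}.

link, test, fetch, render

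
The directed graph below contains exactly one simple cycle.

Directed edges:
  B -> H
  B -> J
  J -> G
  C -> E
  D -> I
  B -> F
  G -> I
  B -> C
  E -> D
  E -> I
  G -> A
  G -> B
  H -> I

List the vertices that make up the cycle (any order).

B, G, J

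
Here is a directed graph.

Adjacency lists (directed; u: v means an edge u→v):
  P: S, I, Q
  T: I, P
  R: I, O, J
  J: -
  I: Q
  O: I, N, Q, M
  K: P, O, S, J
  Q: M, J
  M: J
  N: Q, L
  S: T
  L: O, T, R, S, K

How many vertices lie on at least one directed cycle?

8

A vertex is on a directed cycle iff it belongs to a strongly connected component of size ≥ 2 (or has a self-loop).
The vertices on cycles are {K, L, N, O, P, R, S, T} — 8 in total.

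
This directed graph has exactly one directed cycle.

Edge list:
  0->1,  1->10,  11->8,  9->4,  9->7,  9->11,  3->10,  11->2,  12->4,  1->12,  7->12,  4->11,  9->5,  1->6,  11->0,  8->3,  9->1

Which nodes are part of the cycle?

0, 1, 4, 11, 12

DFS with gray/black marking from 11:
11 gray
  0 gray
    1 gray
      10 gray
      10 black
      6 gray
      6 black
      12 gray
        4 gray
          4→11: 11 is gray → back edge
Back edge closes the cycle 11 → 0 → 1 → 12 → 4 → 11; its vertices are {0, 1, 4, 11, 12}.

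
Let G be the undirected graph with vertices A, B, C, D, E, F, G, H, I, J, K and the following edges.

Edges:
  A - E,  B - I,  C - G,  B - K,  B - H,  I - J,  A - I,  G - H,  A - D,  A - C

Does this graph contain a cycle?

Yes

DFS, tracking each vertex's parent; an edge to a visited non-parent vertex closes a cycle.
Start from G:
visit G (parent –)
  visit C (parent G)
    visit A (parent C)
      A–C: parent, skip
      visit E (parent A)
        E–A: parent, skip
      visit D (parent A)
        D–A: parent, skip
      visit I (parent A)
        visit B (parent I)
          visit K (parent B)
            K–B: parent, skip
          visit H (parent B)
            H–B: parent, skip
            H–G: G visited and ≠ parent → cycle
Cycle: G – C – A – I – B – H – G.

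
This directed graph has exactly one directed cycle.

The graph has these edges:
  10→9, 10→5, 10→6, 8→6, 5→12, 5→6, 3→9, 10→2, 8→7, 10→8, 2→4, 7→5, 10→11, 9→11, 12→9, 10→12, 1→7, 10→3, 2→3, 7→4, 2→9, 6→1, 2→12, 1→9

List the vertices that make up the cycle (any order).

DFS with gray/black marking from 7:
7 gray
  4 gray
  4 black
  5 gray
    6 gray
      1 gray
        9 gray
          11 gray
          11 black
        9 black
        1→7: 7 is gray → back edge
Back edge closes the cycle 7 → 5 → 6 → 1 → 7; its vertices are {1, 5, 6, 7}.

1, 5, 6, 7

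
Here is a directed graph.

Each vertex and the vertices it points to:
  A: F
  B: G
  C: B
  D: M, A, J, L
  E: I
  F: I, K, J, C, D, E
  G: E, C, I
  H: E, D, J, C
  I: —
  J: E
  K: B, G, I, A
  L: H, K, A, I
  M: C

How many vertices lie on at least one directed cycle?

A vertex is on a directed cycle iff it belongs to a strongly connected component of size ≥ 2 (or has a self-loop).
The vertices on cycles are {A, B, C, D, F, G, H, K, L} — 9 in total.

9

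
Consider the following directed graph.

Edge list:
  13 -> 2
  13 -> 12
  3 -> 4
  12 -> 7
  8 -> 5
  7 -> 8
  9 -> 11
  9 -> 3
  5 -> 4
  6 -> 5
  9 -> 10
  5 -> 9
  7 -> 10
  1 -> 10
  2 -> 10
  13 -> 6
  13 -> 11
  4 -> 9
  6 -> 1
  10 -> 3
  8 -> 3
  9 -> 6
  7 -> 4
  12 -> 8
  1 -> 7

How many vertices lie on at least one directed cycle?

9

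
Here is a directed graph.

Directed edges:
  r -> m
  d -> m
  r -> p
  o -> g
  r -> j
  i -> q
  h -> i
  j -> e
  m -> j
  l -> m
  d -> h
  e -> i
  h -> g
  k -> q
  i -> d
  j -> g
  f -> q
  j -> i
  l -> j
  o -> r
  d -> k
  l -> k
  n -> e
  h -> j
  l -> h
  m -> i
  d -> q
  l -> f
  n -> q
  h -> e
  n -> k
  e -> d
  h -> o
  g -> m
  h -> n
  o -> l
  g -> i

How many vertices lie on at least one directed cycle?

11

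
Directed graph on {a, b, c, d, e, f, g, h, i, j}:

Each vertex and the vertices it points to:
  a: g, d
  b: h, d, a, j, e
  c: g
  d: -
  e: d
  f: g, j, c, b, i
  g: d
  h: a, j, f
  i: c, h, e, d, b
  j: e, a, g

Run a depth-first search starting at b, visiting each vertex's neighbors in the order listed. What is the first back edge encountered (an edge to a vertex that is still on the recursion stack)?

DFS from b (visiting each vertex's neighbors in the order listed); mark gray on enter, black on exit:
b gray
  h gray
    a gray
      g gray
        d gray
        d black
      g black
      a→d: d black — skip
    a black
    j gray
      e gray
        e→d: d black — skip
      e black
      j→a: a black — skip
      j→g: g black — skip
    j black
    f gray
      f→g: g black — skip
      f→j: j black — skip
      c gray
        c→g: g black — skip
      c black
      f→b: b is gray → back edge
First back edge: f → b.

f→b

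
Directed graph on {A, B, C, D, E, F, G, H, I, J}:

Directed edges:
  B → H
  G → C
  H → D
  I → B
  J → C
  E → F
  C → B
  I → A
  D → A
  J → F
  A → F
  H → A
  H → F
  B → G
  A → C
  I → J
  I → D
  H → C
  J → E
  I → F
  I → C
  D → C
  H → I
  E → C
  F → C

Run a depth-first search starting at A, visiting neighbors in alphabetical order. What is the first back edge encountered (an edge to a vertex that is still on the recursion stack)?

G→C

DFS from A (visiting neighbors in alphabetical order); mark gray on enter, black on exit:
A gray
  C gray
    B gray
      G gray
        G→C: C is gray → back edge
First back edge: G → C.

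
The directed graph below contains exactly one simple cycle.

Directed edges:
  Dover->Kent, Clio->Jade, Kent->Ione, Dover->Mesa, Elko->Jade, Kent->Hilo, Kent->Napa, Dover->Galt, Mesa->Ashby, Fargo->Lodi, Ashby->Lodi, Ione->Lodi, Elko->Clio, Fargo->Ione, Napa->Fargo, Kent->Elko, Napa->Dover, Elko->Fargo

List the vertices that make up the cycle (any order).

Kent, Napa, Dover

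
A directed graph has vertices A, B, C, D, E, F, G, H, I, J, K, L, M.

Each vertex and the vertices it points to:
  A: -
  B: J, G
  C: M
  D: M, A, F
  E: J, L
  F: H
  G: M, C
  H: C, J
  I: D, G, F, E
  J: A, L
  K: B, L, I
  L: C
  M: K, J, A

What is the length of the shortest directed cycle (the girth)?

For each vertex v, BFS finds the shortest path from v back to v.
The shortest such closed walk is I → G → M → K → I, length 4.

4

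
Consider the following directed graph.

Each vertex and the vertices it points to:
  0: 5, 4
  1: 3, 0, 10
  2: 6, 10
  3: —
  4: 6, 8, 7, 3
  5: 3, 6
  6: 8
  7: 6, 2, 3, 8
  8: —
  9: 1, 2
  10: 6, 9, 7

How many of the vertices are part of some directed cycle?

7

A vertex is on a directed cycle iff it belongs to a strongly connected component of size ≥ 2 (or has a self-loop).
The vertices on cycles are {0, 1, 2, 4, 7, 9, 10} — 7 in total.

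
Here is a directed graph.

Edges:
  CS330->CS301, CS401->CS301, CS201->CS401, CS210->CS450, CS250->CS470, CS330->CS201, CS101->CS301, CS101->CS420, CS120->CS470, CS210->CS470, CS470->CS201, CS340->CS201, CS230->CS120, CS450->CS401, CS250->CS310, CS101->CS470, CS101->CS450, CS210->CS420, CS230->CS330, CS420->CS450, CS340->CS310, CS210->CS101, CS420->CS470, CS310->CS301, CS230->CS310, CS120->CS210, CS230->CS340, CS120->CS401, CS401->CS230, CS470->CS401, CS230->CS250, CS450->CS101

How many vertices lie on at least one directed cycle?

12

A vertex is on a directed cycle iff it belongs to a strongly connected component of size ≥ 2 (or has a self-loop).
The vertices on cycles are {CS101, CS120, CS201, CS210, CS230, CS250, CS330, CS340, CS401, CS420, CS450, CS470} — 12 in total.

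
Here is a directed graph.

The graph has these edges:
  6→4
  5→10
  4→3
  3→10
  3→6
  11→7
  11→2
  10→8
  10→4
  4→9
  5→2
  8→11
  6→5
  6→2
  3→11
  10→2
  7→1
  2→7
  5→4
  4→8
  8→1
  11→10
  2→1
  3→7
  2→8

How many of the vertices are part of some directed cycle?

8

A vertex is on a directed cycle iff it belongs to a strongly connected component of size ≥ 2 (or has a self-loop).
The vertices on cycles are {2, 3, 4, 5, 6, 8, 10, 11} — 8 in total.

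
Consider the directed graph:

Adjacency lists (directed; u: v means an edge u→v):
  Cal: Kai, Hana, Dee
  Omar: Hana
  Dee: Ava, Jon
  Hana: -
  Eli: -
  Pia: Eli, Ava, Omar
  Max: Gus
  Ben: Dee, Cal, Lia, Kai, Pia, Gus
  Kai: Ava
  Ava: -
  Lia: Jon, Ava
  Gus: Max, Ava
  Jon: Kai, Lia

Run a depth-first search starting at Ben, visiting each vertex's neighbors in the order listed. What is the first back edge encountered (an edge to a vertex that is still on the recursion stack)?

DFS from Ben (visiting each vertex's neighbors in the order listed); mark gray on enter, black on exit:
Ben gray
  Dee gray
    Ava gray
    Ava black
    Jon gray
      Kai gray
        Kai→Ava: Ava black — skip
      Kai black
      Lia gray
        Lia→Jon: Jon is gray → back edge
First back edge: Lia → Jon.

Lia→Jon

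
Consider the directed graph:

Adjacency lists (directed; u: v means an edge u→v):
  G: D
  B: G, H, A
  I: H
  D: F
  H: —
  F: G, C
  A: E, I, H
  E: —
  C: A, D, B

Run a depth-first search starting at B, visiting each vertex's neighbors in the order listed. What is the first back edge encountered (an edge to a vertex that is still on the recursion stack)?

F->G

DFS from B (visiting each vertex's neighbors in the order listed); mark gray on enter, black on exit:
B gray
  G gray
    D gray
      F gray
        F→G: G is gray → back edge
First back edge: F → G.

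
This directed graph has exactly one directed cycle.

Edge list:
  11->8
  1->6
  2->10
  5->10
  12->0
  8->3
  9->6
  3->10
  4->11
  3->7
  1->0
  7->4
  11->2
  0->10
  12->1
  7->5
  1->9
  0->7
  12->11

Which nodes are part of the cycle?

3, 4, 7, 8, 11

DFS with gray/black marking from 11:
11 gray
  2 gray
    10 gray
    10 black
  2 black
  8 gray
    3 gray
      3→10: 10 black — skip
      7 gray
        5 gray
          5→10: 10 black — skip
        5 black
        4 gray
          4→11: 11 is gray → back edge
Back edge closes the cycle 11 → 8 → 3 → 7 → 4 → 11; its vertices are {3, 4, 7, 8, 11}.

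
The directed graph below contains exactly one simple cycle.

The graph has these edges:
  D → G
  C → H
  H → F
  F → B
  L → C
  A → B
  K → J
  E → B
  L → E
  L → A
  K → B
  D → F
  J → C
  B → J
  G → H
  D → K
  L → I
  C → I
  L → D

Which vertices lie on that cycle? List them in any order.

DFS with gray/black marking from B:
B gray
  J gray
    C gray
      I gray
      I black
      H gray
        F gray
          F→B: B is gray → back edge
Back edge closes the cycle B → J → C → H → F → B; its vertices are {B, C, F, H, J}.

B, C, F, H, J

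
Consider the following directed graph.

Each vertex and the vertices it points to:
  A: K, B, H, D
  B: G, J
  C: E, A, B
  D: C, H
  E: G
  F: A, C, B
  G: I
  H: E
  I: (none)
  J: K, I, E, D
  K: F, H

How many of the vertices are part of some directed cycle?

A vertex is on a directed cycle iff it belongs to a strongly connected component of size ≥ 2 (or has a self-loop).
The vertices on cycles are {A, B, C, D, F, J, K} — 7 in total.

7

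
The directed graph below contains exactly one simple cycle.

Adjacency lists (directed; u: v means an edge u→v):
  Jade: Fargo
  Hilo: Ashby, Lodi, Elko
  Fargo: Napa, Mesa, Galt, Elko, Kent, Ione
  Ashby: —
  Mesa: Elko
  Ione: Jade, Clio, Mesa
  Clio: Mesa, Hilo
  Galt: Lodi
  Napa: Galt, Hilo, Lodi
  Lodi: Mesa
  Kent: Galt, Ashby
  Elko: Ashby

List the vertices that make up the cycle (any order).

Ione, Jade, Fargo

DFS with gray/black marking from Ione:
Ione gray
  Jade gray
    Fargo gray
      Napa gray
        Galt gray
          Lodi gray
            Mesa gray
              Elko gray
                Ashby gray
                Ashby black
              Elko black
            Mesa black
          Lodi black
        Galt black
        Hilo gray
          Hilo→Ashby: Ashby black — skip
          Hilo→Lodi: Lodi black — skip
          Hilo→Elko: Elko black — skip
        Hilo black
        Napa→Lodi: Lodi black — skip
      Napa black
      Fargo→Mesa: Mesa black — skip
      Fargo→Galt: Galt black — skip
      Fargo→Elko: Elko black — skip
      Kent gray
        Kent→Galt: Galt black — skip
        Kent→Ashby: Ashby black — skip
      Kent black
      Fargo→Ione: Ione is gray → back edge
Back edge closes the cycle Ione → Jade → Fargo → Ione; its vertices are {Ione, Jade, Fargo}.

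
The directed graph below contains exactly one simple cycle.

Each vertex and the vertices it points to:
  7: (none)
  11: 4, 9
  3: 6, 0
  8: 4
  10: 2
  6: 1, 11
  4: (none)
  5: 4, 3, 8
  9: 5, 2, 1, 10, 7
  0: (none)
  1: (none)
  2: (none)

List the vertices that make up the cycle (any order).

DFS with gray/black marking from 9:
9 gray
  5 gray
    4 gray
    4 black
    3 gray
      6 gray
        1 gray
        1 black
        11 gray
          11→4: 4 black — skip
          11→9: 9 is gray → back edge
Back edge closes the cycle 9 → 5 → 3 → 6 → 11 → 9; its vertices are {3, 5, 6, 9, 11}.

3, 5, 6, 9, 11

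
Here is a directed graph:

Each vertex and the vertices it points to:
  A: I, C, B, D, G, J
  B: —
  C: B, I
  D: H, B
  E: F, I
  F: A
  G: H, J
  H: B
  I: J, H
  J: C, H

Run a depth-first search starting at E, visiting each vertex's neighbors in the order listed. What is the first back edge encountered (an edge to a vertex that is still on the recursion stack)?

C->I

DFS from E (visiting each vertex's neighbors in the order listed); mark gray on enter, black on exit:
E gray
  F gray
    A gray
      I gray
        J gray
          C gray
            B gray
            B black
            C→I: I is gray → back edge
First back edge: C → I.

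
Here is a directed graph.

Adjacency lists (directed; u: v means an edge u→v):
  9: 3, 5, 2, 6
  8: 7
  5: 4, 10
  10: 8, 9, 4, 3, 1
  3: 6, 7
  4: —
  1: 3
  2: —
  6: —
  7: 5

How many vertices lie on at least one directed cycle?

7

A vertex is on a directed cycle iff it belongs to a strongly connected component of size ≥ 2 (or has a self-loop).
The vertices on cycles are {1, 3, 5, 7, 8, 9, 10} — 7 in total.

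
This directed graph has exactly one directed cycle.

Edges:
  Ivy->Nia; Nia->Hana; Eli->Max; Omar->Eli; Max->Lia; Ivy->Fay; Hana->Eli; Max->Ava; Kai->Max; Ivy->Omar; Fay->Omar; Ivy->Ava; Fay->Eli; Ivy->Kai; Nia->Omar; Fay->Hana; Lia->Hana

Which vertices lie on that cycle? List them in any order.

Eli, Lia, Max, Hana

DFS with gray/black marking from Hana:
Hana gray
  Eli gray
    Max gray
      Lia gray
        Lia→Hana: Hana is gray → back edge
Back edge closes the cycle Hana → Eli → Max → Lia → Hana; its vertices are {Eli, Lia, Max, Hana}.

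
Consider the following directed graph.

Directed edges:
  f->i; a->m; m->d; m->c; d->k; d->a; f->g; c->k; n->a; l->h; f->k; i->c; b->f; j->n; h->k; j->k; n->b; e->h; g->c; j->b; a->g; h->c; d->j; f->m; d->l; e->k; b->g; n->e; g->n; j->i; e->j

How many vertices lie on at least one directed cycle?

9

A vertex is on a directed cycle iff it belongs to a strongly connected component of size ≥ 2 (or has a self-loop).
The vertices on cycles are {a, b, d, e, f, g, j, m, n} — 9 in total.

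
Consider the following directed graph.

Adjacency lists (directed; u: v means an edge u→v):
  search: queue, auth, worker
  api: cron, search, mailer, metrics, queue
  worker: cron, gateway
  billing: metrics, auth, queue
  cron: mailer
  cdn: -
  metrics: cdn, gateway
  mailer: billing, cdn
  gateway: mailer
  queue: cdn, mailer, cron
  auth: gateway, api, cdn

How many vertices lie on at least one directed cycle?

10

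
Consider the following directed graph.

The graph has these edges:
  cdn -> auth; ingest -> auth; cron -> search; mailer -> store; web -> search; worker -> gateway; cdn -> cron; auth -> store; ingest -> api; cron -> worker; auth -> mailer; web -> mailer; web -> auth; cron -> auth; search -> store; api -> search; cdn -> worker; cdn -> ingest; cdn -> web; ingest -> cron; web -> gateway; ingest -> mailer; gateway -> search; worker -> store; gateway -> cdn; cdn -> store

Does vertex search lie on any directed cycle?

No

search lies on a cycle iff there is a path from search back to itself.
Exploring from search, it never reaches itself; equivalently, its strongly connected component is a singleton.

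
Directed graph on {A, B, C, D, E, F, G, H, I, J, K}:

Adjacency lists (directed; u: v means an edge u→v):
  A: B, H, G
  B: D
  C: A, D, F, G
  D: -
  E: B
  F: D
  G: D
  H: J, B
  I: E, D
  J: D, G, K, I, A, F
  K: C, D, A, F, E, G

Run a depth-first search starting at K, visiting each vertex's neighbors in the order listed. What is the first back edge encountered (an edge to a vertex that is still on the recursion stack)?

J->K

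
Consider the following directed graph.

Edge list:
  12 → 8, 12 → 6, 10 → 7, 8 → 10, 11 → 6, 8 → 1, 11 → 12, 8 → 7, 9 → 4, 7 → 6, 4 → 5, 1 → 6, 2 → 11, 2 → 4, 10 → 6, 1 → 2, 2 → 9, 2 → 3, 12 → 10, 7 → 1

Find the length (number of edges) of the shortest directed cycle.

5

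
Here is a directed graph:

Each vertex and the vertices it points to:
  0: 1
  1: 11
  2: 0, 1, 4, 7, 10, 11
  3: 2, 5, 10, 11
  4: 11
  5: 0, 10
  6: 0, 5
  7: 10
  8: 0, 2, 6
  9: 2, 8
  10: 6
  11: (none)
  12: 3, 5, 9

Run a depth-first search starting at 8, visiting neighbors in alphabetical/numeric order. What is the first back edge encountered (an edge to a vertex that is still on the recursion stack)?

DFS from 8 (visiting neighbors in alphabetical/numeric order); mark gray on enter, black on exit:
8 gray
  0 gray
    1 gray
      11 gray
      11 black
    1 black
  0 black
  2 gray
    2→0: 0 black — skip
    2→1: 1 black — skip
    4 gray
      4→11: 11 black — skip
    4 black
    7 gray
      10 gray
        6 gray
          6→0: 0 black — skip
          5 gray
            5→0: 0 black — skip
            5→10: 10 is gray → back edge
First back edge: 5 → 10.

5→10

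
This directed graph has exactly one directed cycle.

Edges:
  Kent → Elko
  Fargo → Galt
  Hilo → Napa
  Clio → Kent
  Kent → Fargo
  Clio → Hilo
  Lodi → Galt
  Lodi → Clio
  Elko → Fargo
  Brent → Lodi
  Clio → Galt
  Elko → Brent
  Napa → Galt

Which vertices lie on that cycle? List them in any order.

Clio, Elko, Kent, Lodi, Brent

DFS with gray/black marking from Clio:
Clio gray
  Kent gray
    Elko gray
      Brent gray
        Lodi gray
          Galt gray
          Galt black
          Lodi→Clio: Clio is gray → back edge
Back edge closes the cycle Clio → Kent → Elko → Brent → Lodi → Clio; its vertices are {Clio, Elko, Kent, Lodi, Brent}.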